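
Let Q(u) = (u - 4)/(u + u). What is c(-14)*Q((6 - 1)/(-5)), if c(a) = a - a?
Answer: 0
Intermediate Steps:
c(a) = 0
Q(u) = (-4 + u)/(2*u) (Q(u) = (-4 + u)/((2*u)) = (-4 + u)*(1/(2*u)) = (-4 + u)/(2*u))
c(-14)*Q((6 - 1)/(-5)) = 0*((-4 + (6 - 1)/(-5))/(2*(((6 - 1)/(-5))))) = 0*((-4 - ⅕*5)/(2*((-⅕*5)))) = 0*((½)*(-4 - 1)/(-1)) = 0*((½)*(-1)*(-5)) = 0*(5/2) = 0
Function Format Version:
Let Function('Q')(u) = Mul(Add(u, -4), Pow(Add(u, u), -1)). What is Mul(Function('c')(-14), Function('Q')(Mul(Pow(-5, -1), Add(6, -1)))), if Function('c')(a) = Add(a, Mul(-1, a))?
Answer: 0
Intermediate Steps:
Function('c')(a) = 0
Function('Q')(u) = Mul(Rational(1, 2), Pow(u, -1), Add(-4, u)) (Function('Q')(u) = Mul(Add(-4, u), Pow(Mul(2, u), -1)) = Mul(Add(-4, u), Mul(Rational(1, 2), Pow(u, -1))) = Mul(Rational(1, 2), Pow(u, -1), Add(-4, u)))
Mul(Function('c')(-14), Function('Q')(Mul(Pow(-5, -1), Add(6, -1)))) = Mul(0, Mul(Rational(1, 2), Pow(Mul(Pow(-5, -1), Add(6, -1)), -1), Add(-4, Mul(Pow(-5, -1), Add(6, -1))))) = Mul(0, Mul(Rational(1, 2), Pow(Mul(Rational(-1, 5), 5), -1), Add(-4, Mul(Rational(-1, 5), 5)))) = Mul(0, Mul(Rational(1, 2), Pow(-1, -1), Add(-4, -1))) = Mul(0, Mul(Rational(1, 2), -1, -5)) = Mul(0, Rational(5, 2)) = 0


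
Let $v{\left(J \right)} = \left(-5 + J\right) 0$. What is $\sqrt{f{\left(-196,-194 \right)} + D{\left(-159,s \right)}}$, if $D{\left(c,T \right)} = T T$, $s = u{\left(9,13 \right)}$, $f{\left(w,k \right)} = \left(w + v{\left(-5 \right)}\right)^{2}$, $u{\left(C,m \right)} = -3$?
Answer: $5 \sqrt{1537} \approx 196.02$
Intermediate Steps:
$v{\left(J \right)} = 0$
$f{\left(w,k \right)} = w^{2}$ ($f{\left(w,k \right)} = \left(w + 0\right)^{2} = w^{2}$)
$s = -3$
$D{\left(c,T \right)} = T^{2}$
$\sqrt{f{\left(-196,-194 \right)} + D{\left(-159,s \right)}} = \sqrt{\left(-196\right)^{2} + \left(-3\right)^{2}} = \sqrt{38416 + 9} = \sqrt{38425} = 5 \sqrt{1537}$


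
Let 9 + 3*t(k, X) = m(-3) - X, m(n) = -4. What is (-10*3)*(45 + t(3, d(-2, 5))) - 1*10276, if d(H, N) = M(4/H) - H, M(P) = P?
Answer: -11496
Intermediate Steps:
d(H, N) = -H + 4/H (d(H, N) = 4/H - H = -H + 4/H)
t(k, X) = -13/3 - X/3 (t(k, X) = -3 + (-4 - X)/3 = -3 + (-4/3 - X/3) = -13/3 - X/3)
(-10*3)*(45 + t(3, d(-2, 5))) - 1*10276 = (-10*3)*(45 + (-13/3 - (-1*(-2) + 4/(-2))/3)) - 1*10276 = -30*(45 + (-13/3 - (2 + 4*(-½))/3)) - 10276 = -30*(45 + (-13/3 - (2 - 2)/3)) - 10276 = -30*(45 + (-13/3 - ⅓*0)) - 10276 = -30*(45 + (-13/3 + 0)) - 10276 = -30*(45 - 13/3) - 10276 = -30*122/3 - 10276 = -1220 - 10276 = -11496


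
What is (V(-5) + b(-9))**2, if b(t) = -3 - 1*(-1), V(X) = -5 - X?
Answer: 4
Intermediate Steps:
b(t) = -2 (b(t) = -3 + 1 = -2)
(V(-5) + b(-9))**2 = ((-5 - 1*(-5)) - 2)**2 = ((-5 + 5) - 2)**2 = (0 - 2)**2 = (-2)**2 = 4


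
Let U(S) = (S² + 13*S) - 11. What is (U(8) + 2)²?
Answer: 25281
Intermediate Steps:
U(S) = -11 + S² + 13*S
(U(8) + 2)² = ((-11 + 8² + 13*8) + 2)² = ((-11 + 64 + 104) + 2)² = (157 + 2)² = 159² = 25281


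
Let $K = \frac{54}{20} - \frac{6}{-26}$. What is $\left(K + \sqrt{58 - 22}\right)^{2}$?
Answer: $\frac{1347921}{16900} \approx 79.759$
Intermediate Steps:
$K = \frac{381}{130}$ ($K = 54 \cdot \frac{1}{20} - - \frac{3}{13} = \frac{27}{10} + \frac{3}{13} = \frac{381}{130} \approx 2.9308$)
$\left(K + \sqrt{58 - 22}\right)^{2} = \left(\frac{381}{130} + \sqrt{58 - 22}\right)^{2} = \left(\frac{381}{130} + \sqrt{36}\right)^{2} = \left(\frac{381}{130} + 6\right)^{2} = \left(\frac{1161}{130}\right)^{2} = \frac{1347921}{16900}$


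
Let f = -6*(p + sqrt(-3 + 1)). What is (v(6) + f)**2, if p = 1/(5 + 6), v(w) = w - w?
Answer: -8676/121 + 72*I*sqrt(2)/11 ≈ -71.703 + 9.2567*I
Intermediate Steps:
v(w) = 0
p = 1/11 ≈ 0.090909
f = -6/11 - 6*I*sqrt(2) (f = -6*(1/11 + sqrt(-3 + 1)) = -6*(1/11 + sqrt(-2)) = -6*(1/11 + I*sqrt(2)) = -6/11 - 6*I*sqrt(2) ≈ -0.54545 - 8.4853*I)
(v(6) + f)**2 = (0 + (-6/11 - 6*I*sqrt(2)))**2 = (-6/11 - 6*I*sqrt(2))**2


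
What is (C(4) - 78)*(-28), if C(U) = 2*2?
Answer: 2072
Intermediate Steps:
C(U) = 4
(C(4) - 78)*(-28) = (4 - 78)*(-28) = -74*(-28) = 2072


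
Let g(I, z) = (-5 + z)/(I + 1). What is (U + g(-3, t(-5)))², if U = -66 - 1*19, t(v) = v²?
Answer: 9025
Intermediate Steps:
g(I, z) = (-5 + z)/(1 + I)
U = -85 (U = -66 - 19 = -85)
(U + g(-3, t(-5)))² = (-85 + (-5 + (-5)²)/(1 - 3))² = (-85 + (-5 + 25)/(-2))² = (-85 - ½*20)² = (-85 - 10)² = (-95)² = 9025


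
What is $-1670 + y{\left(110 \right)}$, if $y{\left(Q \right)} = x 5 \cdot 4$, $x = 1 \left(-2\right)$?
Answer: $-1710$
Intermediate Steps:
$x = -2$
$y{\left(Q \right)} = -40$ ($y{\left(Q \right)} = \left(-2\right) 5 \cdot 4 = \left(-10\right) 4 = -40$)
$-1670 + y{\left(110 \right)} = -1670 - 40 = -1710$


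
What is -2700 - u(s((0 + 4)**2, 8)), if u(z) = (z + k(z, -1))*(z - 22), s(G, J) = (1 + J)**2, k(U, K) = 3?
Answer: -7656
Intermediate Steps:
u(z) = (-22 + z)*(3 + z) (u(z) = (z + 3)*(z - 22) = (3 + z)*(-22 + z) = (-22 + z)*(3 + z))
-2700 - u(s((0 + 4)**2, 8)) = -2700 - (-66 + ((1 + 8)**2)**2 - 19*(1 + 8)**2) = -2700 - (-66 + (9**2)**2 - 19*9**2) = -2700 - (-66 + 81**2 - 19*81) = -2700 - (-66 + 6561 - 1539) = -2700 - 1*4956 = -2700 - 4956 = -7656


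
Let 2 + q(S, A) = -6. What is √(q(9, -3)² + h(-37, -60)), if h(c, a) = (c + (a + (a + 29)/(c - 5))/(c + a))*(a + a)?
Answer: 2*√510682011/679 ≈ 66.563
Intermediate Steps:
q(S, A) = -8 (q(S, A) = -2 - 6 = -8)
h(c, a) = 2*a*(c + (a + (29 + a)/(-5 + c))/(a + c)) (h(c, a) = (c + (a + (29 + a)/(-5 + c))/(a + c))*(2*a) = 2*a*(c + (a + (29 + a)/(-5 + c))/(a + c)))
√(q(9, -3)² + h(-37, -60)) = √((-8)² + 2*(-60)*(29 + (-37)³ - 5*(-37)² - 4*(-60) - 60*(-37)² - 4*(-60)*(-37))/((-37)² - 5*(-60) - 5*(-37) - 60*(-37))) = √(64 + 2*(-60)*(29 - 50653 - 5*1369 + 240 - 60*1369 - 8880)/(1369 + 300 + 185 + 2220)) = √(64 + 2*(-60)*(29 - 50653 - 6845 + 240 - 82140 - 8880)/4074) = √(64 + 2*(-60)*(1/4074)*(-148249)) = √(64 + 2964980/679) = √(3008436/679) = 2*√510682011/679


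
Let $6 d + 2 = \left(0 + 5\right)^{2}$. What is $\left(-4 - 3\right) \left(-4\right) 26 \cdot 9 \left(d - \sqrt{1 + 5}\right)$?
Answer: $25116 - 6552 \sqrt{6} \approx 9066.9$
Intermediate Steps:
$d = \frac{23}{6}$ ($d = - \frac{1}{3} + \frac{\left(0 + 5\right)^{2}}{6} = - \frac{1}{3} + \frac{5^{2}}{6} = - \frac{1}{3} + \frac{1}{6} \cdot 25 = - \frac{1}{3} + \frac{25}{6} = \frac{23}{6} \approx 3.8333$)
$\left(-4 - 3\right) \left(-4\right) 26 \cdot 9 \left(d - \sqrt{1 + 5}\right) = \left(-4 - 3\right) \left(-4\right) 26 \cdot 9 \left(\frac{23}{6} - \sqrt{1 + 5}\right) = \left(-7\right) \left(-4\right) 26 \cdot 9 \left(\frac{23}{6} - \sqrt{6}\right) = 28 \cdot 26 \left(\frac{69}{2} - 9 \sqrt{6}\right) = 728 \left(\frac{69}{2} - 9 \sqrt{6}\right) = 25116 - 6552 \sqrt{6}$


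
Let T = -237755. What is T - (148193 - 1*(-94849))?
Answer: -480797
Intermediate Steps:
T - (148193 - 1*(-94849)) = -237755 - (148193 - 1*(-94849)) = -237755 - (148193 + 94849) = -237755 - 1*243042 = -237755 - 243042 = -480797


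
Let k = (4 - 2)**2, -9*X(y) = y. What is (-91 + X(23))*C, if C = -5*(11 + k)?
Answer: 21050/3 ≈ 7016.7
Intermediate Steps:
X(y) = -y/9
k = 4 (k = 2**2 = 4)
C = -75 (C = -5*(11 + 4) = -5*15 = -75)
(-91 + X(23))*C = (-91 - 1/9*23)*(-75) = (-91 - 23/9)*(-75) = -842/9*(-75) = 21050/3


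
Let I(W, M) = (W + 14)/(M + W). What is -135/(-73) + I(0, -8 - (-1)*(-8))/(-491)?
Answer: 530791/286744 ≈ 1.8511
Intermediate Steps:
I(W, M) = (14 + W)/(M + W)
-135/(-73) + I(0, -8 - (-1)*(-8))/(-491) = -135/(-73) + ((14 + 0)/((-8 - (-1)*(-8)) + 0))/(-491) = -135*(-1/73) + (14/((-8 - 1*8) + 0))*(-1/491) = 135/73 + (14/((-8 - 8) + 0))*(-1/491) = 135/73 + (14/(-16 + 0))*(-1/491) = 135/73 + (14/(-16))*(-1/491) = 135/73 - 1/16*14*(-1/491) = 135/73 - 7/8*(-1/491) = 135/73 + 7/3928 = 530791/286744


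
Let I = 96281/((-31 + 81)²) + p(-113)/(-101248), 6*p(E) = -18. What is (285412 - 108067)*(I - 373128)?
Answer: -119627323753086351/1808000 ≈ -6.6166e+10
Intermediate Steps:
p(E) = -3 (p(E) = (⅙)*(-18) = -3)
I = 2437066547/63280000 (I = 96281/((-31 + 81)²) - 3/(-101248) = 96281/(50²) - 3*(-1/101248) = 96281/2500 + 3/101248 = 2437066547/63280000 ≈ 38.512)
(285412 - 108067)*(I - 373128) = (285412 - 108067)*(2437066547/63280000 - 373128) = 177345*(-23609102773453/63280000) = -119627323753086351/1808000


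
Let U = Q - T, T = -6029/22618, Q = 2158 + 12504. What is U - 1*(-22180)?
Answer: 833298385/22618 ≈ 36842.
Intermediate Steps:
Q = 14662
T = -6029/22618 (T = -6029*1/22618 = -6029/22618 ≈ -0.26656)
U = 331631145/22618 (U = 14662 - 1*(-6029/22618) = 14662 + 6029/22618 = 331631145/22618 ≈ 14662.)
U - 1*(-22180) = 331631145/22618 - 1*(-22180) = 331631145/22618 + 22180 = 833298385/22618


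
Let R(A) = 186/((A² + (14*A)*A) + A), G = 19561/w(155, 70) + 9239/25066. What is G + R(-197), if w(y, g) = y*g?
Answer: 197995052683/91167861925 ≈ 2.1718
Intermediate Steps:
w(y, g) = g*y
G = 4762574/2193275 (G = 19561/((70*155)) + 9239/25066 = 19561/10850 + 9239*(1/25066) = 19561*(1/10850) + 9239/25066 = 631/350 + 9239/25066 = 4762574/2193275 ≈ 2.1714)
R(A) = 186/(A + 15*A²) (R(A) = 186/((A² + 14*A²) + A) = 186/(15*A² + A) = 186/(A + 15*A²))
G + R(-197) = 4762574/2193275 + 186/(-197*(1 + 15*(-197))) = 4762574/2193275 + 186*(-1/197)/(1 - 2955) = 4762574/2193275 + 186*(-1/197)/(-2954) = 4762574/2193275 + 186*(-1/197)*(-1/2954) = 4762574/2193275 + 93/290969 = 197995052683/91167861925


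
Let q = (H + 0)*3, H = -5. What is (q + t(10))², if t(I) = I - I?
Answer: 225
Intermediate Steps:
q = -15 (q = (-5 + 0)*3 = -5*3 = -15)
t(I) = 0
(q + t(10))² = (-15 + 0)² = (-15)² = 225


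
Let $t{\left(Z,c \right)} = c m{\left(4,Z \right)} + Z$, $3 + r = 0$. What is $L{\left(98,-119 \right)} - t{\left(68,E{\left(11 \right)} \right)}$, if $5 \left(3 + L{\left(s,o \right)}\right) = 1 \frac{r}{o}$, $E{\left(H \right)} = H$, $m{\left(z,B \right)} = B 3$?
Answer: $- \frac{1377422}{595} \approx -2315.0$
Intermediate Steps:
$m{\left(z,B \right)} = 3 B$
$r = -3$ ($r = -3 + 0 = -3$)
$t{\left(Z,c \right)} = Z + 3 Z c$ ($t{\left(Z,c \right)} = c 3 Z + Z = 3 Z c + Z = Z + 3 Z c$)
$L{\left(s,o \right)} = -3 - \frac{3}{5 o}$ ($L{\left(s,o \right)} = -3 + \frac{1 \left(- \frac{3}{o}\right)}{5} = -3 + \frac{\left(-3\right) \frac{1}{o}}{5} = -3 - \frac{3}{5 o}$)
$L{\left(98,-119 \right)} - t{\left(68,E{\left(11 \right)} \right)} = \left(-3 - \frac{3}{5 \left(-119\right)}\right) - 68 \left(1 + 3 \cdot 11\right) = \left(-3 - - \frac{3}{595}\right) - 68 \left(1 + 33\right) = \left(-3 + \frac{3}{595}\right) - 68 \cdot 34 = - \frac{1782}{595} - 2312 = - \frac{1377422}{595}$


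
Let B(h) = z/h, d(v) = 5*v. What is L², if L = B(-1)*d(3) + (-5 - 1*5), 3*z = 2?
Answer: 400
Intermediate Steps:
z = ⅔ (z = (⅓)*2 = ⅔ ≈ 0.66667)
B(h) = 2/(3*h)
L = -20 (L = ((⅔)/(-1))*(5*3) + (-5 - 1*5) = ((⅔)*(-1))*15 + (-5 - 5) = -⅔*15 - 10 = -10 - 10 = -20)
L² = (-20)² = 400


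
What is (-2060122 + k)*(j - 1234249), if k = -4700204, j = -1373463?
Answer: 17628983234112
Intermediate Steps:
(-2060122 + k)*(j - 1234249) = (-2060122 - 4700204)*(-1373463 - 1234249) = -6760326*(-2607712) = 17628983234112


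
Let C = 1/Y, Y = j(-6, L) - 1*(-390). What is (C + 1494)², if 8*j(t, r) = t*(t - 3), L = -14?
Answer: 5621555644324/2518569 ≈ 2.2320e+6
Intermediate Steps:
j(t, r) = t*(-3 + t)/8 (j(t, r) = (t*(t - 3))/8 = (t*(-3 + t))/8 = t*(-3 + t)/8)
Y = 1587/4 (Y = (⅛)*(-6)*(-3 - 6) - 1*(-390) = (⅛)*(-6)*(-9) + 390 = 27/4 + 390 = 1587/4 ≈ 396.75)
C = 4/1587 (C = 1/(1587/4) = 4/1587 ≈ 0.0025205)
(C + 1494)² = (4/1587 + 1494)² = (2370982/1587)² = 5621555644324/2518569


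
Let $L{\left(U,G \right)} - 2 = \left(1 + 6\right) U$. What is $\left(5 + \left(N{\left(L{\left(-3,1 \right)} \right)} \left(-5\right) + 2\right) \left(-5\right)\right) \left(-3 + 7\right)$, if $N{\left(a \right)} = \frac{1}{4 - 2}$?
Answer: $30$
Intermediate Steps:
$L{\left(U,G \right)} = 2 + 7 U$ ($L{\left(U,G \right)} = 2 + \left(1 + 6\right) U = 2 + 7 U$)
$N{\left(a \right)} = \frac{1}{2}$
$\left(5 + \left(N{\left(L{\left(-3,1 \right)} \right)} \left(-5\right) + 2\right) \left(-5\right)\right) \left(-3 + 7\right) = \left(5 + \left(\frac{1}{2} \left(-5\right) + 2\right) \left(-5\right)\right) \left(-3 + 7\right) = \left(5 + \left(- \frac{5}{2} + 2\right) \left(-5\right)\right) 4 = \left(5 - - \frac{5}{2}\right) 4 = \left(5 + \frac{5}{2}\right) 4 = \frac{15}{2} \cdot 4 = 30$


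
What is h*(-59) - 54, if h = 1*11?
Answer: -703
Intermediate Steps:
h = 11
h*(-59) - 54 = 11*(-59) - 54 = -649 - 54 = -703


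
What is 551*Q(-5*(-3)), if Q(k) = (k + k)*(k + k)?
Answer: 495900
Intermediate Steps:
Q(k) = 4*k² (Q(k) = (2*k)*(2*k) = 4*k²)
551*Q(-5*(-3)) = 551*(4*(-5*(-3))²) = 551*(4*15²) = 551*(4*225) = 551*900 = 495900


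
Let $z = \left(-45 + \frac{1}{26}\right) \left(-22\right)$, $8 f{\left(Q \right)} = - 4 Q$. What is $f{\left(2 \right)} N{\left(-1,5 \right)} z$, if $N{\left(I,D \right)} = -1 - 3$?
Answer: $\frac{51436}{13} \approx 3956.6$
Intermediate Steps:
$N{\left(I,D \right)} = -4$ ($N{\left(I,D \right)} = -1 - 3 = -4$)
$f{\left(Q \right)} = - \frac{Q}{2}$ ($f{\left(Q \right)} = \frac{\left(-4\right) Q}{8} = - \frac{Q}{2}$)
$z = \frac{12859}{13}$ ($z = \left(-45 + \frac{1}{26}\right) \left(-22\right) = \left(- \frac{1169}{26}\right) \left(-22\right) = \frac{12859}{13} \approx 989.15$)
$f{\left(2 \right)} N{\left(-1,5 \right)} z = \left(- \frac{1}{2}\right) 2 \left(-4\right) \frac{12859}{13} = \left(-1\right) \left(-4\right) \frac{12859}{13} = 4 \cdot \frac{12859}{13} = \frac{51436}{13}$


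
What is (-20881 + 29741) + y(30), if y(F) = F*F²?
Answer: 35860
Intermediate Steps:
y(F) = F³
(-20881 + 29741) + y(30) = (-20881 + 29741) + 30³ = 8860 + 27000 = 35860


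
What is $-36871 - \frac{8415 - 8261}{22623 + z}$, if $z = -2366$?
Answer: $- \frac{746896001}{20257} \approx -36871.0$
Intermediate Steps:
$-36871 - \frac{8415 - 8261}{22623 + z} = -36871 - \frac{8415 - 8261}{22623 - 2366} = -36871 - \frac{154}{20257} = - \frac{746896001}{20257}$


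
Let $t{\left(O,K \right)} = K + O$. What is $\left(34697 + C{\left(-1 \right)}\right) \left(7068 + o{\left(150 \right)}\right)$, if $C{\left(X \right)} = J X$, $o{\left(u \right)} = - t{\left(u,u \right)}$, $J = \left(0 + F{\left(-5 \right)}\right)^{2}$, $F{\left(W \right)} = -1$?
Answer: $234822528$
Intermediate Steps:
$J = 1$ ($J = \left(0 - 1\right)^{2} = \left(-1\right)^{2} = 1$)
$o{\left(u \right)} = - 2 u$ ($o{\left(u \right)} = - (u + u) = - 2 u$)
$C{\left(X \right)} = X$ ($C{\left(X \right)} = 1 X = X$)
$\left(34697 + C{\left(-1 \right)}\right) \left(7068 + o{\left(150 \right)}\right) = \left(34697 - 1\right) \left(7068 - 300\right) = 34696 \left(7068 - 300\right) = 34696 \cdot 6768 = 234822528$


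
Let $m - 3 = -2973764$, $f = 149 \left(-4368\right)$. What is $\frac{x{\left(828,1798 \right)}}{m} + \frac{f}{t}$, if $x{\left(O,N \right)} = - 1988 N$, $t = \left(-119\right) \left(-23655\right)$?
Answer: $\frac{55281552024}{56945399035} \approx 0.97078$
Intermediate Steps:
$f = -650832$
$m = -2973761$ ($m = 3 - 2973764 = -2973761$)
$t = 2814945$
$\frac{x{\left(828,1798 \right)}}{m} + \frac{f}{t} = \frac{\left(-1988\right) 1798}{-2973761} - \frac{650832}{2814945} = \left(-3574424\right) \left(- \frac{1}{2973761}\right) - \frac{30992}{134045} = \frac{510632}{424823} - \frac{30992}{134045} = \frac{55281552024}{56945399035}$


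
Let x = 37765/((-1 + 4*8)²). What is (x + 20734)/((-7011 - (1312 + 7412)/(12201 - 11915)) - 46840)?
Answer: -2854728877/7404557855 ≈ -0.38554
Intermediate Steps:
x = 37765/961 (x = 37765/((-1 + 32)²) = 37765/(31²) = 37765/961 ≈ 39.298)
(x + 20734)/((-7011 - (1312 + 7412)/(12201 - 11915)) - 46840) = (37765/961 + 20734)/((-7011 - (1312 + 7412)/(12201 - 11915)) - 46840) = 19963139/(961*((-7011 - 8724/286) - 46840)) = 19963139/(961*((-7011 - 1*4362/143) - 46840)) = 19963139/(961*((-7011 - 4362/143) - 46840)) = 19963139/(961*(-1006935/143 - 46840)) = 19963139/(961*(-7705055/143)) = (19963139/961)*(-143/7705055) = -2854728877/7404557855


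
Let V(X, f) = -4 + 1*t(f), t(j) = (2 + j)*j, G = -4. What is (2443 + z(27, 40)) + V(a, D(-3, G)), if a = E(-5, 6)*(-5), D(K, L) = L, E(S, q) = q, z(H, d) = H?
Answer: 2474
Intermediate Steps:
t(j) = j*(2 + j)
a = -30 (a = 6*(-5) = -30)
V(X, f) = -4 + f*(2 + f) (V(X, f) = -4 + 1*(f*(2 + f)) = -4 + f*(2 + f))
(2443 + z(27, 40)) + V(a, D(-3, G)) = (2443 + 27) + (-4 - 4*(2 - 4)) = 2470 + (-4 - 4*(-2)) = 2470 + (-4 + 8) = 2470 + 4 = 2474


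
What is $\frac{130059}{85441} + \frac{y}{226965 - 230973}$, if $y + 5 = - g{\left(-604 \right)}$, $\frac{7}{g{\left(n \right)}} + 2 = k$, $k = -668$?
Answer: $\frac{349540865503}{229439843760} \approx 1.5235$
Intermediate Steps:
$g{\left(n \right)} = - \frac{7}{670}$ ($g{\left(n \right)} = \frac{7}{-2 - 668} = \frac{7}{-670} = 7 \left(- \frac{1}{670}\right) = - \frac{7}{670}$)
$y = - \frac{3343}{670}$ ($y = -5 - - \frac{7}{670} = -5 + \frac{7}{670} = - \frac{3343}{670} \approx -4.9896$)
$\frac{130059}{85441} + \frac{y}{226965 - 230973} = \frac{130059}{85441} - \frac{3343}{670 \left(226965 - 230973\right)} = 130059 \cdot \frac{1}{85441} - \frac{3343}{670 \left(-4008\right)} = \frac{130059}{85441} - - \frac{3343}{2685360} = \frac{130059}{85441} + \frac{3343}{2685360} = \frac{349540865503}{229439843760}$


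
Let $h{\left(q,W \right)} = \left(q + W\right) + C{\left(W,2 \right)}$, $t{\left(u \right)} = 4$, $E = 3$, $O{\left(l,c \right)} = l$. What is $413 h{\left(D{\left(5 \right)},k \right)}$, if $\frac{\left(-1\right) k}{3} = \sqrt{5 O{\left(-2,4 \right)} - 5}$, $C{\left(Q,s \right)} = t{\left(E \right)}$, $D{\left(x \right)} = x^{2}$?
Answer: $11977 - 1239 i \sqrt{15} \approx 11977.0 - 4798.6 i$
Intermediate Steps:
$C{\left(Q,s \right)} = 4$
$k = - 3 i \sqrt{15}$ ($k = - 3 \sqrt{5 \left(-2\right) - 5} = - 3 \sqrt{-10 - 5} = - 3 \sqrt{-15} = - 3 i \sqrt{15} \approx - 11.619 i$)
$h{\left(q,W \right)} = 4 + W + q$ ($h{\left(q,W \right)} = \left(q + W\right) + 4 = \left(W + q\right) + 4 = 4 + W + q$)
$413 h{\left(D{\left(5 \right)},k \right)} = 413 \left(4 - 3 i \sqrt{15} + 5^{2}\right) = 413 \left(4 - 3 i \sqrt{15} + 25\right) = 413 \left(29 - 3 i \sqrt{15}\right) = 11977 - 1239 i \sqrt{15}$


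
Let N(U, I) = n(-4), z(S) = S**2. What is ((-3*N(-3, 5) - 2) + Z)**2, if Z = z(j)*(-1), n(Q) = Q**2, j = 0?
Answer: 2500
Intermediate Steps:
N(U, I) = 16 (N(U, I) = (-4)**2 = 16)
Z = 0 (Z = 0**2*(-1) = 0*(-1) = 0)
((-3*N(-3, 5) - 2) + Z)**2 = ((-3*16 - 2) + 0)**2 = ((-48 - 2) + 0)**2 = (-50 + 0)**2 = (-50)**2 = 2500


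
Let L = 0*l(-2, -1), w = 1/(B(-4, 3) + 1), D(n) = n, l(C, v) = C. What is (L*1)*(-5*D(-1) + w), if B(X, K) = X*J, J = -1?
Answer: 0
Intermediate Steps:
B(X, K) = -X (B(X, K) = X*(-1) = -X)
w = ⅕ (w = 1/(-1*(-4) + 1) = 1/(4 + 1) = 1/5 = ⅕ ≈ 0.20000)
L = 0 (L = 0*(-2) = 0)
(L*1)*(-5*D(-1) + w) = (0*1)*(-5*(-1) + ⅕) = 0*(5 + ⅕) = 0*(26/5) = 0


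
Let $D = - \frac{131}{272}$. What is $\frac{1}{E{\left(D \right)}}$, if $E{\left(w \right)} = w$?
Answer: $- \frac{272}{131} \approx -2.0763$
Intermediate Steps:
$D = - \frac{131}{272}$ ($D = \left(-131\right) \frac{1}{272} = - \frac{131}{272} \approx -0.48162$)
$\frac{1}{E{\left(D \right)}} = \frac{1}{- \frac{131}{272}} = - \frac{272}{131}$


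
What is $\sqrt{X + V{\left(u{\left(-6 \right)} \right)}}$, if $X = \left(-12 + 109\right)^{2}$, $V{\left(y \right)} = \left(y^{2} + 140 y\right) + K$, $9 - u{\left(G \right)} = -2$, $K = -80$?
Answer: $\sqrt{10990} \approx 104.83$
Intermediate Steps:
$u{\left(G \right)} = 11$ ($u{\left(G \right)} = 9 - -2 = 9 + 2 = 11$)
$V{\left(y \right)} = -80 + y^{2} + 140 y$ ($V{\left(y \right)} = \left(y^{2} + 140 y\right) - 80 = -80 + y^{2} + 140 y$)
$X = 9409$ ($X = 97^{2} = 9409$)
$\sqrt{X + V{\left(u{\left(-6 \right)} \right)}} = \sqrt{9409 + \left(-80 + 11^{2} + 140 \cdot 11\right)} = \sqrt{9409 + \left(-80 + 121 + 1540\right)} = \sqrt{9409 + 1581} = \sqrt{10990}$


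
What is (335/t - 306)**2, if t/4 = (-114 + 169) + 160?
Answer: 2763079225/29584 ≈ 93398.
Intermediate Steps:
t = 860 (t = 4*((-114 + 169) + 160) = 4*(55 + 160) = 4*215 = 860)
(335/t - 306)**2 = (335/860 - 306)**2 = (335*(1/860) - 306)**2 = (67/172 - 306)**2 = (-52565/172)**2 = 2763079225/29584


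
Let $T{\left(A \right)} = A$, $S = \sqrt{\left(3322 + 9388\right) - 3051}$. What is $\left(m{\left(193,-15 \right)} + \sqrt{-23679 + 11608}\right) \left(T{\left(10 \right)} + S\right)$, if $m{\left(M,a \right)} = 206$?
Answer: $\left(10 + \sqrt{9659}\right) \left(206 + i \sqrt{12071}\right) \approx 22306.0 + 11897.0 i$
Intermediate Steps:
$S = \sqrt{9659}$ ($S = \sqrt{12710 - 3051} = \sqrt{9659} \approx 98.28$)
$\left(m{\left(193,-15 \right)} + \sqrt{-23679 + 11608}\right) \left(T{\left(10 \right)} + S\right) = \left(206 + \sqrt{-23679 + 11608}\right) \left(10 + \sqrt{9659}\right) = \left(206 + \sqrt{-12071}\right) \left(10 + \sqrt{9659}\right) = \left(206 + i \sqrt{12071}\right) \left(10 + \sqrt{9659}\right) = \left(10 + \sqrt{9659}\right) \left(206 + i \sqrt{12071}\right)$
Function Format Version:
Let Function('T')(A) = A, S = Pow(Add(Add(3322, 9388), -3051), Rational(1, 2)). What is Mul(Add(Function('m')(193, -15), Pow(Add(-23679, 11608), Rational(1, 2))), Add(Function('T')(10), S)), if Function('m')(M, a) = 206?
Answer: Mul(Add(10, Pow(9659, Rational(1, 2))), Add(206, Mul(I, Pow(12071, Rational(1, 2))))) ≈ Add(22306., Mul(11897., I))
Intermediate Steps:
S = Pow(9659, Rational(1, 2)) (S = Pow(Add(12710, -3051), Rational(1, 2)) = Pow(9659, Rational(1, 2)) ≈ 98.280)
Mul(Add(Function('m')(193, -15), Pow(Add(-23679, 11608), Rational(1, 2))), Add(Function('T')(10), S)) = Mul(Add(206, Pow(Add(-23679, 11608), Rational(1, 2))), Add(10, Pow(9659, Rational(1, 2)))) = Mul(Add(206, Pow(-12071, Rational(1, 2))), Add(10, Pow(9659, Rational(1, 2)))) = Mul(Add(206, Mul(I, Pow(12071, Rational(1, 2)))), Add(10, Pow(9659, Rational(1, 2)))) = Mul(Add(10, Pow(9659, Rational(1, 2))), Add(206, Mul(I, Pow(12071, Rational(1, 2)))))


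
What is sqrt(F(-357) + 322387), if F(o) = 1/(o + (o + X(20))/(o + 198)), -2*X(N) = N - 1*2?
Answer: 2*sqrt(28483084713710)/18799 ≈ 567.79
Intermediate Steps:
X(N) = 1 - N/2 (X(N) = -(N - 1*2)/2 = -(N - 2)/2 = -(-2 + N)/2 = 1 - N/2)
F(o) = 1/(o + (-9 + o)/(198 + o)) (F(o) = 1/(o + (o + (1 - 1/2*20))/(o + 198)) = 1/(o + (o + (1 - 10))/(198 + o)) = 1/(o + (o - 9)/(198 + o)) = 1/(o + (-9 + o)/(198 + o)))
sqrt(F(-357) + 322387) = sqrt((198 - 357)/(-9 + (-357)**2 + 199*(-357)) + 322387) = sqrt(-159/(-9 + 127449 - 71043) + 322387) = sqrt(-159/56397 + 322387) = sqrt((1/56397)*(-159) + 322387) = sqrt(-53/18799 + 322387) = sqrt(6060553160/18799) = 2*sqrt(28483084713710)/18799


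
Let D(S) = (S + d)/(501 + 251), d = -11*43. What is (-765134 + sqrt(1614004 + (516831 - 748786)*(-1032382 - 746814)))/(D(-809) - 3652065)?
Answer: 287690384/1373177081 - 752*sqrt(103173755546)/1373177081 ≈ 0.033603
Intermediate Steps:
d = -473
D(S) = -473/752 + S/752 (D(S) = (S - 473)/(501 + 251) = (-473 + S)/752 = (-473 + S)*(1/752) = -473/752 + S/752)
(-765134 + sqrt(1614004 + (516831 - 748786)*(-1032382 - 746814)))/(D(-809) - 3652065) = (-765134 + sqrt(1614004 + (516831 - 748786)*(-1032382 - 746814)))/((-473/752 + (1/752)*(-809)) - 3652065) = (-765134 + sqrt(1614004 - 231955*(-1779196)))/((-473/752 - 809/752) - 3652065) = (-765134 + sqrt(1614004 + 412693408180))/(-641/376 - 3652065) = (-765134 + sqrt(412695022184))/(-1373177081/376) = (-765134 + 2*sqrt(103173755546))*(-376/1373177081) = 287690384/1373177081 - 752*sqrt(103173755546)/1373177081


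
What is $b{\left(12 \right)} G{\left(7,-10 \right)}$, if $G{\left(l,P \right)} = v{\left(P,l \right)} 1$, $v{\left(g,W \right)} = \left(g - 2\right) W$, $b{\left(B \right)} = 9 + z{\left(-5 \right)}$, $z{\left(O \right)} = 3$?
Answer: $-1008$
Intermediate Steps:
$b{\left(B \right)} = 12$ ($b{\left(B \right)} = 9 + 3 = 12$)
$v{\left(g,W \right)} = W \left(-2 + g\right)$ ($v{\left(g,W \right)} = \left(-2 + g\right) W = W \left(-2 + g\right)$)
$G{\left(l,P \right)} = l \left(-2 + P\right)$ ($G{\left(l,P \right)} = l \left(-2 + P\right) 1 = l \left(-2 + P\right)$)
$b{\left(12 \right)} G{\left(7,-10 \right)} = 12 \cdot 7 \left(-2 - 10\right) = 12 \cdot 7 \left(-12\right) = 12 \left(-84\right) = -1008$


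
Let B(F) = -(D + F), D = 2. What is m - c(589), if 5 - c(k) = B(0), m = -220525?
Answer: -220532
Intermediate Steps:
B(F) = -2 - F (B(F) = -(2 + F) = -2 - F)
c(k) = 7 (c(k) = 5 - (-2 - 1*0) = 5 - (-2 + 0) = 5 - 1*(-2) = 5 + 2 = 7)
m - c(589) = -220525 - 1*7 = -220525 - 7 = -220532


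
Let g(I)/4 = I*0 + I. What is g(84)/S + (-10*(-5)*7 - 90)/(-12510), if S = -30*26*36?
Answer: -2663/81315 ≈ -0.032749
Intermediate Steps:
S = -28080 (S = -780*36 = -28080)
g(I) = 4*I (g(I) = 4*(I*0 + I) = 4*(0 + I) = 4*I)
g(84)/S + (-10*(-5)*7 - 90)/(-12510) = (4*84)/(-28080) + (-10*(-5)*7 - 90)/(-12510) = 336*(-1/28080) + (50*7 - 90)*(-1/12510) = -7/585 + (350 - 90)*(-1/12510) = -7/585 + 260*(-1/12510) = -7/585 - 26/1251 = -2663/81315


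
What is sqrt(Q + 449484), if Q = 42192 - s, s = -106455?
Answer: 3*sqrt(66459) ≈ 773.39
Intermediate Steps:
Q = 148647 (Q = 42192 - 1*(-106455) = 42192 + 106455 = 148647)
sqrt(Q + 449484) = sqrt(148647 + 449484) = sqrt(598131) = 3*sqrt(66459)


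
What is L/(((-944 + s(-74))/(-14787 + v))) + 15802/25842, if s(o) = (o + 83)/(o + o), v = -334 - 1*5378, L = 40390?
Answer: 1583305328275501/1805335041 ≈ 8.7702e+5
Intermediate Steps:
v = -5712 (v = -334 - 5378 = -5712)
s(o) = (83 + o)/(2*o) (s(o) = (83 + o)/((2*o)) = (83 + o)*(1/(2*o)) = (83 + o)/(2*o))
L/(((-944 + s(-74))/(-14787 + v))) + 15802/25842 = 40390/(((-944 + (½)*(83 - 74)/(-74))/(-14787 - 5712))) + 15802/25842 = 40390/(((-944 + (½)*(-1/74)*9)/(-20499))) + 15802*(1/25842) = 40390/(((-944 - 9/148)*(-1/20499))) + 7901/12921 = 40390/((-139721/148*(-1/20499))) + 7901/12921 = 40390/(139721/3033852) + 7901/12921 = 40390*(3033852/139721) + 7901/12921 = 122537282280/139721 + 7901/12921 = 1583305328275501/1805335041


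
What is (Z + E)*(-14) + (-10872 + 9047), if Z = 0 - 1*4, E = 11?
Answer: -1923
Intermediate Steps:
Z = -4 (Z = 0 - 4 = -4)
(Z + E)*(-14) + (-10872 + 9047) = (-4 + 11)*(-14) + (-10872 + 9047) = 7*(-14) - 1825 = -98 - 1825 = -1923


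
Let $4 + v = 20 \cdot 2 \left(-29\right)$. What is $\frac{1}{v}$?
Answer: $- \frac{1}{1164} \approx -0.00085911$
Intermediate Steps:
$v = -1164$ ($v = -4 + 20 \cdot 2 \left(-29\right) = -4 + 40 \left(-29\right) = -4 - 1160 = -1164$)
$\frac{1}{v} = \frac{1}{-1164} = - \frac{1}{1164}$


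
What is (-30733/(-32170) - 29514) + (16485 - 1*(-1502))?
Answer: -370792857/32170 ≈ -11526.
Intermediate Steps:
(-30733/(-32170) - 29514) + (16485 - 1*(-1502)) = (-30733*(-1/32170) - 29514) + (16485 + 1502) = (30733/32170 - 29514) + 17987 = -949434647/32170 + 17987 = -370792857/32170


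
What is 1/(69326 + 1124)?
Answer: 1/70450 ≈ 1.4194e-5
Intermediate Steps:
1/(69326 + 1124) = 1/70450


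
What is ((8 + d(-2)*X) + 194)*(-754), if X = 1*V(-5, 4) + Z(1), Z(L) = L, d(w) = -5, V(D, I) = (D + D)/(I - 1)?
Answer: -483314/3 ≈ -1.6110e+5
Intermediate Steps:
V(D, I) = 2*D/(-1 + I) (V(D, I) = (2*D)/(-1 + I) = 2*D/(-1 + I))
X = -7/3 (X = 1*(2*(-5)/(-1 + 4)) + 1 = 1*(2*(-5)/3) + 1 = 1*(2*(-5)*(⅓)) + 1 = 1*(-10/3) + 1 = -10/3 + 1 = -7/3 ≈ -2.3333)
((8 + d(-2)*X) + 194)*(-754) = ((8 - 5*(-7/3)) + 194)*(-754) = ((8 + 35/3) + 194)*(-754) = (59/3 + 194)*(-754) = (641/3)*(-754) = -483314/3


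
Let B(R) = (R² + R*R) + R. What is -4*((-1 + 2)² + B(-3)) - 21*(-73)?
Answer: 1469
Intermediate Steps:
B(R) = R + 2*R² (B(R) = (R² + R²) + R = 2*R² + R = R + 2*R²)
-4*((-1 + 2)² + B(-3)) - 21*(-73) = -4*((-1 + 2)² - 3*(1 + 2*(-3))) - 21*(-73) = -4*(1² - 3*(1 - 6)) + 1533 = -4*(1 - 3*(-5)) + 1533 = -4*(1 + 15) + 1533 = -4*16 + 1533 = -64 + 1533 = 1469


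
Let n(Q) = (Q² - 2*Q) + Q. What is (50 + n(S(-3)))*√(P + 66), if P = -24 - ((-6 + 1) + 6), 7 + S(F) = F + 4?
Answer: 92*√41 ≈ 589.09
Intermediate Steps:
S(F) = -3 + F (S(F) = -7 + (F + 4) = -7 + (4 + F) = -3 + F)
P = -25 (P = -24 - (-5 + 6) = -24 - 1*1 = -24 - 1 = -25)
n(Q) = Q² - Q
(50 + n(S(-3)))*√(P + 66) = (50 + (-3 - 3)*(-1 + (-3 - 3)))*√(-25 + 66) = (50 - 6*(-1 - 6))*√41 = (50 - 6*(-7))*√41 = (50 + 42)*√41 = 92*√41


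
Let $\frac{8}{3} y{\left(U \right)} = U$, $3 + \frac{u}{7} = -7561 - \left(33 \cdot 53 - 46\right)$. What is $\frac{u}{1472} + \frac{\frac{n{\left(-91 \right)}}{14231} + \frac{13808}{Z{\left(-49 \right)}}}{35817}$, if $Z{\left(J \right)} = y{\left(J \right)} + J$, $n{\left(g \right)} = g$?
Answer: $- \frac{2546296313674319}{57772765985088} \approx -44.074$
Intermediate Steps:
$u = -64869$ ($u = -21 + 7 \left(-7561 - \left(33 \cdot 53 - 46\right)\right) = -21 + 7 \left(-7561 - \left(1749 - 46\right)\right) = -21 + 7 \left(-7561 - 1703\right) = -21 + 7 \left(-9264\right) = -21 - 64848 = -64869$)
$y{\left(U \right)} = \frac{3 U}{8}$
$Z{\left(J \right)} = \frac{11 J}{8}$ ($Z{\left(J \right)} = \frac{3 J}{8} + J = \frac{11 J}{8}$)
$\frac{u}{1472} + \frac{\frac{n{\left(-91 \right)}}{14231} + \frac{13808}{Z{\left(-49 \right)}}}{35817} = - \frac{64869}{1472} + \frac{- \frac{91}{14231} + \frac{13808}{\frac{11}{8} \left(-49\right)}}{35817} = \left(-64869\right) \frac{1}{1472} + \left(\left(-91\right) \frac{1}{14231} + \frac{13808}{- \frac{539}{8}}\right) \frac{1}{35817} = - \frac{64869}{1472} + \left(- \frac{13}{2033} + 13808 \left(- \frac{8}{539}\right)\right) \frac{1}{35817} = - \frac{64869}{1472} + \left(- \frac{13}{2033} - \frac{110464}{539}\right) \frac{1}{35817} = - \frac{64869}{1472} - \frac{224580319}{39247802979} = - \frac{2546296313674319}{57772765985088}$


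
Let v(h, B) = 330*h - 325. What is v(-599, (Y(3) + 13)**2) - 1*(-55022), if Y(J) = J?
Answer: -142973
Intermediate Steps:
v(h, B) = -325 + 330*h
v(-599, (Y(3) + 13)**2) - 1*(-55022) = (-325 + 330*(-599)) - 1*(-55022) = (-325 - 197670) + 55022 = -197995 + 55022 = -142973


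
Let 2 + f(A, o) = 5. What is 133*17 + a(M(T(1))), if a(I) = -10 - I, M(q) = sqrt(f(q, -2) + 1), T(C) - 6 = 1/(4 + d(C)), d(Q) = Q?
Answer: 2249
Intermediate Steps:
f(A, o) = 3 (f(A, o) = -2 + 5 = 3)
T(C) = 6 + 1/(4 + C)
M(q) = 2 (M(q) = sqrt(3 + 1) = sqrt(4) = 2)
133*17 + a(M(T(1))) = 133*17 + (-10 - 1*2) = 2261 + (-10 - 2) = 2261 - 12 = 2249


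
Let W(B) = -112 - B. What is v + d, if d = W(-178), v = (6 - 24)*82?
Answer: -1410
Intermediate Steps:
v = -1476 (v = -18*82 = -1476)
d = 66 (d = -112 - 1*(-178) = -112 + 178 = 66)
v + d = -1476 + 66 = -1410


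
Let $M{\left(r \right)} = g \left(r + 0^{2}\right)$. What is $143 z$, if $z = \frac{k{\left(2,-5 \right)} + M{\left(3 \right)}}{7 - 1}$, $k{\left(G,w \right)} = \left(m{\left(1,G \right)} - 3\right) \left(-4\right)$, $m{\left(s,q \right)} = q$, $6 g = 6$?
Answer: $\frac{1001}{6} \approx 166.83$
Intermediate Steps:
$g = 1$ ($g = \frac{1}{6} \cdot 6 = 1$)
$M{\left(r \right)} = r$ ($M{\left(r \right)} = 1 \left(r + 0^{2}\right) = 1 \left(r + 0\right) = 1 r = r$)
$k{\left(G,w \right)} = 12 - 4 G$ ($k{\left(G,w \right)} = \left(G - 3\right) \left(-4\right) = \left(-3 + G\right) \left(-4\right) = 12 - 4 G$)
$z = \frac{7}{6}$ ($z = \frac{\left(12 - 8\right) + 3}{7 - 1} = \frac{\left(12 - 8\right) + 3}{6} = \left(4 + 3\right) \frac{1}{6} = 7 \cdot \frac{1}{6} = \frac{7}{6} \approx 1.1667$)
$143 z = 143 \cdot \frac{7}{6} = \frac{1001}{6}$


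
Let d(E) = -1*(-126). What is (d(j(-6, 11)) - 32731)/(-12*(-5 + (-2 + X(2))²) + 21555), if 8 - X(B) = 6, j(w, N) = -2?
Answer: -6521/4323 ≈ -1.5084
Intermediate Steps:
X(B) = 2 (X(B) = 8 - 1*6 = 8 - 6 = 2)
d(E) = 126
(d(j(-6, 11)) - 32731)/(-12*(-5 + (-2 + X(2))²) + 21555) = (126 - 32731)/(-12*(-5 + (-2 + 2)²) + 21555) = -32605/(-12*(-5 + 0²) + 21555) = -32605/(-12*(-5 + 0) + 21555) = -32605/(-12*(-5) + 21555) = -32605/(60 + 21555) = -32605/21615 = -32605*1/21615 = -6521/4323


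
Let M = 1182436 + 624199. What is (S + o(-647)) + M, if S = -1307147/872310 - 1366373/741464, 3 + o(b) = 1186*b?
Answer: 336098270411209381/323393230920 ≈ 1.0393e+6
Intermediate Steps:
o(b) = -3 + 1186*b
M = 1806635
S = -1080551637419/323393230920 (S = -1307147*1/872310 - 1366373*1/741464 = -1307147/872310 - 1366373/741464 = -1080551637419/323393230920 ≈ -3.3413)
(S + o(-647)) + M = (-1080551637419/323393230920 + (-3 + 1186*(-647))) + 1806635 = (-1080551637419/323393230920 + (-3 - 767342)) + 1806635 = (-1080551637419/323393230920 - 767345) + 1806635 = -248155259331944819/323393230920 + 1806635 = 336098270411209381/323393230920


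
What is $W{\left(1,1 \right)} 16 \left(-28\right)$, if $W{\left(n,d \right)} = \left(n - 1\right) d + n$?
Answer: $-448$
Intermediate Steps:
$W{\left(n,d \right)} = n + d \left(-1 + n\right)$ ($W{\left(n,d \right)} = \left(n - 1\right) d + n = \left(-1 + n\right) d + n = d \left(-1 + n\right) + n = n + d \left(-1 + n\right)$)
$W{\left(1,1 \right)} 16 \left(-28\right) = \left(1 - 1 + 1 \cdot 1\right) 16 \left(-28\right) = \left(1 - 1 + 1\right) 16 \left(-28\right) = 1 \cdot 16 \left(-28\right) = 16 \left(-28\right) = -448$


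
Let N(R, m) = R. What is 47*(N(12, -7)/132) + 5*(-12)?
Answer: -613/11 ≈ -55.727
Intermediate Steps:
47*(N(12, -7)/132) + 5*(-12) = 47*(12/132) + 5*(-12) = 47*(12*(1/132)) - 60 = 47*(1/11) - 60 = 47/11 - 60 = -613/11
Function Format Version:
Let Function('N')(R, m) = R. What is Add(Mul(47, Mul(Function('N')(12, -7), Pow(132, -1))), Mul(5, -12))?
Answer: Rational(-613, 11) ≈ -55.727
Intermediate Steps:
Add(Mul(47, Mul(Function('N')(12, -7), Pow(132, -1))), Mul(5, -12)) = Add(Mul(47, Mul(12, Pow(132, -1))), Mul(5, -12)) = Add(Mul(47, Mul(12, Rational(1, 132))), -60) = Add(Mul(47, Rational(1, 11)), -60) = Add(Rational(47, 11), -60) = Rational(-613, 11)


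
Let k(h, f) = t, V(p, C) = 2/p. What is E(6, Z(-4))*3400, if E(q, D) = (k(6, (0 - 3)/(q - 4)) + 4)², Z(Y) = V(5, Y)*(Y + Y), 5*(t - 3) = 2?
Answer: 186184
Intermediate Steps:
t = 17/5 (t = 3 + (⅕)*2 = 3 + ⅖ = 17/5 ≈ 3.4000)
k(h, f) = 17/5
Z(Y) = 4*Y/5 (Z(Y) = (2/5)*(Y + Y) = (2*(⅕))*(2*Y) = 2*(2*Y)/5 = 4*Y/5)
E(q, D) = 1369/25 (E(q, D) = (17/5 + 4)² = (37/5)² = 1369/25)
E(6, Z(-4))*3400 = (1369/25)*3400 = 186184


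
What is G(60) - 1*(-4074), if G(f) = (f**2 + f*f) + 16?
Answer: 11290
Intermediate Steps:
G(f) = 16 + 2*f**2 (G(f) = (f**2 + f**2) + 16 = 2*f**2 + 16 = 16 + 2*f**2)
G(60) - 1*(-4074) = (16 + 2*60**2) - 1*(-4074) = (16 + 2*3600) + 4074 = (16 + 7200) + 4074 = 7216 + 4074 = 11290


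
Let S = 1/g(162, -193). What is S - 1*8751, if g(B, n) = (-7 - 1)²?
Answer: -560063/64 ≈ -8751.0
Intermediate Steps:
g(B, n) = 64 (g(B, n) = (-8)² = 64)
S = 1/64 ≈ 0.015625
S - 1*8751 = 1/64 - 1*8751 = 1/64 - 8751 = -560063/64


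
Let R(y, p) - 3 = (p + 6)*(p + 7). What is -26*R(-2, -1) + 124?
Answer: -734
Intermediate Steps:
R(y, p) = 3 + (6 + p)*(7 + p) (R(y, p) = 3 + (p + 6)*(p + 7) = 3 + (6 + p)*(7 + p))
-26*R(-2, -1) + 124 = -26*(45 + (-1)**2 + 13*(-1)) + 124 = -26*(45 + 1 - 13) + 124 = -26*33 + 124 = -858 + 124 = -734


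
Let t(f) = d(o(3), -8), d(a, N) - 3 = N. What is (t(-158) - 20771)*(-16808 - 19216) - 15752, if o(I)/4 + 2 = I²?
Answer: 748418872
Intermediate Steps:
o(I) = -8 + 4*I²
d(a, N) = 3 + N
t(f) = -5 (t(f) = 3 - 8 = -5)
(t(-158) - 20771)*(-16808 - 19216) - 15752 = (-5 - 20771)*(-16808 - 19216) - 15752 = -20776*(-36024) - 15752 = 748434624 - 15752 = 748418872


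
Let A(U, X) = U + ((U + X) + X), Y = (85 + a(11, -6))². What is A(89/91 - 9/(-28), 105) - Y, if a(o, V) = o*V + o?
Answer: -125107/182 ≈ -687.40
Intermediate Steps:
a(o, V) = o + V*o (a(o, V) = V*o + o = o + V*o)
Y = 900 (Y = (85 + 11*(1 - 6))² = (85 + 11*(-5))² = (85 - 55)² = 30² = 900)
A(U, X) = 2*U + 2*X (A(U, X) = U + (U + 2*X) = 2*U + 2*X)
A(89/91 - 9/(-28), 105) - Y = (2*(89/91 - 9/(-28)) + 2*105) - 1*900 = (2*(89*(1/91) - 9*(-1/28)) + 210) - 900 = (2*(89/91 + 9/28) + 210) - 900 = (2*(473/364) + 210) - 900 = (473/182 + 210) - 900 = 38693/182 - 900 = -125107/182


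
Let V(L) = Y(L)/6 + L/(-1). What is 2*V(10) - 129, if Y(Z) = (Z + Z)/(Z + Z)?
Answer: -446/3 ≈ -148.67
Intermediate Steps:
Y(Z) = 1 (Y(Z) = (2*Z)/((2*Z)) = (2*Z)*(1/(2*Z)) = 1)
V(L) = ⅙ - L (V(L) = 1/6 + L/(-1) = 1*(⅙) + L*(-1) = ⅙ - L)
2*V(10) - 129 = 2*(⅙ - 1*10) - 129 = 2*(⅙ - 10) - 129 = 2*(-59/6) - 129 = -59/3 - 129 = -446/3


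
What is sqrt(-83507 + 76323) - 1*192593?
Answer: -192593 + 4*I*sqrt(449) ≈ -1.9259e+5 + 84.758*I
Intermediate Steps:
sqrt(-83507 + 76323) - 1*192593 = sqrt(-7184) - 192593 = 4*I*sqrt(449) - 192593 = -192593 + 4*I*sqrt(449)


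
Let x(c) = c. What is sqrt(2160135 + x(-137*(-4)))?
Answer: sqrt(2160683) ≈ 1469.9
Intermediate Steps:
sqrt(2160135 + x(-137*(-4))) = sqrt(2160135 - 137*(-4)) = sqrt(2160135 + 548) = sqrt(2160683)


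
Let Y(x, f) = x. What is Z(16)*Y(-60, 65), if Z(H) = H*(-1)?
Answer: 960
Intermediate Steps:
Z(H) = -H
Z(16)*Y(-60, 65) = -1*16*(-60) = -16*(-60) = 960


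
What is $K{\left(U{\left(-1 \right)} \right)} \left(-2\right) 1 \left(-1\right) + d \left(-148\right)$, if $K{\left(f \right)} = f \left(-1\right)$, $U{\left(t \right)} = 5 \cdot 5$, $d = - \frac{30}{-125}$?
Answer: $- \frac{2138}{25} \approx -85.52$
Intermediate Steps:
$d = \frac{6}{25}$ ($d = \left(-30\right) \left(- \frac{1}{125}\right) = \frac{6}{25} \approx 0.24$)
$U{\left(t \right)} = 25$
$K{\left(f \right)} = - f$
$K{\left(U{\left(-1 \right)} \right)} \left(-2\right) 1 \left(-1\right) + d \left(-148\right) = \left(-1\right) 25 \left(-2\right) 1 \left(-1\right) + \frac{6}{25} \left(-148\right) = - 25 \left(\left(-2\right) \left(-1\right)\right) - \frac{888}{25} = \left(-25\right) 2 - \frac{888}{25} = -50 - \frac{888}{25} = - \frac{2138}{25}$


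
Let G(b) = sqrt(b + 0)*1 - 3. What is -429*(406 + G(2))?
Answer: -172887 - 429*sqrt(2) ≈ -1.7349e+5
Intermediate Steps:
G(b) = -3 + sqrt(b) (G(b) = sqrt(b)*1 - 3 = sqrt(b) - 3 = -3 + sqrt(b))
-429*(406 + G(2)) = -429*(406 + (-3 + sqrt(2))) = -429*(403 + sqrt(2)) = -172887 - 429*sqrt(2)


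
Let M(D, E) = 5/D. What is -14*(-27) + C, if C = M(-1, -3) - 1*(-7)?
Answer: 380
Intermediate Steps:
C = 2 (C = 5/(-1) - 1*(-7) = 5*(-1) + 7 = -5 + 7 = 2)
-14*(-27) + C = -14*(-27) + 2 = 378 + 2 = 380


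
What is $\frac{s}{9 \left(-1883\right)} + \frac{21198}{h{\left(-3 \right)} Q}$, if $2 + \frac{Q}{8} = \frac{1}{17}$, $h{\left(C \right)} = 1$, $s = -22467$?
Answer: $- \frac{338955073}{248556} \approx -1363.7$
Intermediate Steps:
$Q = - \frac{264}{17}$ ($Q = -16 + \frac{8}{17} = - \frac{264}{17} \approx -15.529$)
$\frac{s}{9 \left(-1883\right)} + \frac{21198}{h{\left(-3 \right)} Q} = - \frac{22467}{9 \left(-1883\right)} + \frac{21198}{1 \left(- \frac{264}{17}\right)} = - \frac{22467}{-16947} + \frac{21198}{- \frac{264}{17}} = \left(-22467\right) \left(- \frac{1}{16947}\right) + 21198 \left(- \frac{17}{264}\right) = \frac{7489}{5649} - \frac{60061}{44} = - \frac{338955073}{248556}$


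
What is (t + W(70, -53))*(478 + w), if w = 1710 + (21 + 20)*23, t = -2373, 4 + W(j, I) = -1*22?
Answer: -7511269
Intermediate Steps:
W(j, I) = -26 (W(j, I) = -4 - 1*22 = -4 - 22 = -26)
w = 2653 (w = 1710 + 41*23 = 1710 + 943 = 2653)
(t + W(70, -53))*(478 + w) = (-2373 - 26)*(478 + 2653) = -2399*3131 = -7511269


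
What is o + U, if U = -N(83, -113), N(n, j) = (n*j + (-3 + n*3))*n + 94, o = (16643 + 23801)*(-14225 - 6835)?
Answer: -850992695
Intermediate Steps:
o = -851750640 (o = 40444*(-21060) = -851750640)
N(n, j) = 94 + n*(-3 + 3*n + j*n) (N(n, j) = (j*n + (-3 + 3*n))*n + 94 = (-3 + 3*n + j*n)*n + 94 = n*(-3 + 3*n + j*n) + 94 = 94 + n*(-3 + 3*n + j*n))
U = 757945 (U = -(94 - 3*83 + 3*83**2 - 113*83**2) = -(94 - 249 + 3*6889 - 113*6889) = -(94 - 249 + 20667 - 778457) = -1*(-757945) = 757945)
o + U = -851750640 + 757945 = -850992695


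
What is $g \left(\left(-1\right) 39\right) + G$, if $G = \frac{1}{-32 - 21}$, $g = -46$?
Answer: $\frac{95081}{53} \approx 1794.0$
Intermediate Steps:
$G = - \frac{1}{53}$ ($G = \frac{1}{-53} = - \frac{1}{53} \approx -0.018868$)
$g \left(\left(-1\right) 39\right) + G = - 46 \left(\left(-1\right) 39\right) - \frac{1}{53} = \left(-46\right) \left(-39\right) - \frac{1}{53} = 1794 - \frac{1}{53} = \frac{95081}{53}$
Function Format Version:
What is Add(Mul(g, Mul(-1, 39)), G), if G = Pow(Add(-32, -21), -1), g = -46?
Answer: Rational(95081, 53) ≈ 1794.0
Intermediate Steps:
G = Rational(-1, 53) (G = Pow(-53, -1) = Rational(-1, 53) ≈ -0.018868)
Add(Mul(g, Mul(-1, 39)), G) = Add(Mul(-46, Mul(-1, 39)), Rational(-1, 53)) = Add(Mul(-46, -39), Rational(-1, 53)) = Add(1794, Rational(-1, 53)) = Rational(95081, 53)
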